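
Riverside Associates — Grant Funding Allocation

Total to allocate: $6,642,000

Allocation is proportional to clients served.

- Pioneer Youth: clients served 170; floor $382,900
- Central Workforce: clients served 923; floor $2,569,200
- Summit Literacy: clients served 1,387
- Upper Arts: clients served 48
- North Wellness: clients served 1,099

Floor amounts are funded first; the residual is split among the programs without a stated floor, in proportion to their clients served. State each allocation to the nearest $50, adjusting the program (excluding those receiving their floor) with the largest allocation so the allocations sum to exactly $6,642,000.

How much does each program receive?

Pioneer Youth: $382,900; Central Workforce: $2,569,200; Summit Literacy: $2,019,700; Upper Arts: $69,900; North Wellness: $1,600,300

Fund the minimums — Pioneer Youth $382,900; Central Workforce $2,569,200. Residual $3,689,900.
Residual split over remaining clients served 2,534: Summit Literacy 2,019,688.75 → $2,019,700; Upper Arts 69,895.50 → $69,900; North Wellness 1,600,315.75 → $1,600,300.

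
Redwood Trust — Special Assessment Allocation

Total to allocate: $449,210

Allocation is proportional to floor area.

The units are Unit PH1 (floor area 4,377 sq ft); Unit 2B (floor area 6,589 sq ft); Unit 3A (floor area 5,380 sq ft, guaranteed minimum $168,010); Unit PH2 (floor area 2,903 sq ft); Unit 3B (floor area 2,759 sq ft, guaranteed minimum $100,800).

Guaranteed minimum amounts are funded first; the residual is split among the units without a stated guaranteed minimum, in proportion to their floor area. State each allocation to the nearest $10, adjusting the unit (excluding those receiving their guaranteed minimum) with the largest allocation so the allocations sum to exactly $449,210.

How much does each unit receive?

Unit PH1: $56,930 · Unit 2B: $85,710 · Unit 3A: $168,010 · Unit PH2: $37,760 · Unit 3B: $100,800

Minimums first: Unit 3A $168,010; Unit 3B $100,800. Residual $180,400.
Residual split over remaining floor area 13,869: Unit PH1 56,933.51 → $56,930; Unit 2B 85,705.93 → $85,710; Unit PH2 37,760.56 → $37,760.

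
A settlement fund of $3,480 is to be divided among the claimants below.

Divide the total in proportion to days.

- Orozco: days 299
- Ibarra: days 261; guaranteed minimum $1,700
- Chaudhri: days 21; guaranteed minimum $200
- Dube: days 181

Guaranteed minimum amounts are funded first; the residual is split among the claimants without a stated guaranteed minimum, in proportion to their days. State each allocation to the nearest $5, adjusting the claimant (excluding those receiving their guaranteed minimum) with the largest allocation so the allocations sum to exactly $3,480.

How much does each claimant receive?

Guaranteed amounts: Ibarra $1,700; Chaudhri $200. Balance $1,580.
Balance split over remaining days 480: Orozco 984.21 → $985; Dube 595.79 → $595.

Orozco: $985 · Ibarra: $1,700 · Chaudhri: $200 · Dube: $595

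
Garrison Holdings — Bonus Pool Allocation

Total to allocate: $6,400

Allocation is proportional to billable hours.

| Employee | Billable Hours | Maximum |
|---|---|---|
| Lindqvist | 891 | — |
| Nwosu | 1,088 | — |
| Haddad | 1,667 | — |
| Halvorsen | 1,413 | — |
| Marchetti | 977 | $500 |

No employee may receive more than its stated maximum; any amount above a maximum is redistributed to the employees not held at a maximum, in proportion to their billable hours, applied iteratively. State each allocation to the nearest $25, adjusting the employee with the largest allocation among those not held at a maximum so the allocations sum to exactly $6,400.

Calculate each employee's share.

Lindqvist: $1,050 · Nwosu: $1,275 · Haddad: $1,925 · Halvorsen: $1,650 · Marchetti: $500

Billable hours total: 6,036.
Proportional shares (ignoring caps): Lindqvist 944.73; Nwosu 1,153.61; Haddad 1,767.53; Halvorsen 1,498.21; Marchetti 1,035.92.
Cap binds for Marchetti ($500); residual $5,900 reallocated over remaining billable hours 5,059.
Shares after redistribution: Lindqvist 1,039.12 → $1,050; Nwosu 1,268.87 → $1,275; Haddad 1,944.12 → $1,950; Halvorsen 1,647.89 → $1,650.
Rounding difference −$25 applied to Haddad → $1,925.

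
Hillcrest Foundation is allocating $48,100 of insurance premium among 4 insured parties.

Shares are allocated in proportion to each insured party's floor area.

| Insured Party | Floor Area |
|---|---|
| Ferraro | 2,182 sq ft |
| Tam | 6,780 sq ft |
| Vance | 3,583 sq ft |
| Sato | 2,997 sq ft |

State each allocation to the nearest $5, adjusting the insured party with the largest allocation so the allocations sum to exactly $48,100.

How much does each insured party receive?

Combined floor area = 15,542.
Proportional shares: Ferraro 2,182/15,542 × $48,100 = 6,752.94; Tam 6,780/15,542 × $48,100 = 20,983.01; Vance 3,583/15,542 × $48,100 = 11,088.81; Sato 2,997/15,542 × $48,100 = 9,275.23.
After rounding ($5): Ferraro $6,755; Tam $20,985; Vance $11,090; Sato $9,275. Sum = $48,105.
Difference $48,100 − $48,105 = −$5 applied to largest allocation (Tam): Tam becomes $20,980.

Ferraro: $6,755 · Tam: $20,980 · Vance: $11,090 · Sato: $9,275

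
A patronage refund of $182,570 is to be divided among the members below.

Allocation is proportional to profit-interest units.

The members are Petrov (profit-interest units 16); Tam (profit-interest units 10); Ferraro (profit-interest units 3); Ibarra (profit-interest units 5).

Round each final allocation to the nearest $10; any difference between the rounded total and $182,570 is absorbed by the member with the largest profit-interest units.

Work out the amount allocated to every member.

Combined profit-interest units = 34.
Proportional shares: Petrov 16/34 × $182,570 = 85,915.29; Tam 10/34 × $182,570 = 53,697.06; Ferraro 3/34 × $182,570 = 16,109.12; Ibarra 5/34 × $182,570 = 26,848.53.
Rounded to nearest $10: Petrov $85,920; Tam $53,700; Ferraro $16,110; Ibarra $26,850. Sum = $182,580.
Difference $182,570 − $182,580 = −$10 applied to largest profit-interest units (Petrov): Petrov becomes $85,910.

Petrov: $85,910 | Tam: $53,700 | Ferraro: $16,110 | Ibarra: $26,850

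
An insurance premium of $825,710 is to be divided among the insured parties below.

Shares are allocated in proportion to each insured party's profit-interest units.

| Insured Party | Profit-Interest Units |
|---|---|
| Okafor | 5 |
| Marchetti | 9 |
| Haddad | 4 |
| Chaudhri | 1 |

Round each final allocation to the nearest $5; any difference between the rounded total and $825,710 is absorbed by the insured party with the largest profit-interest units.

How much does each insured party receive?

Combined profit-interest units = 5 + 9 + 4 + 1 = 19.
Unrounded shares: Okafor 217,292.11; Marchetti 391,125.79; Haddad 173,833.68; Chaudhri 43,458.42.
After rounding ($5): Okafor $217,290; Marchetti $391,125; Haddad $173,835; Chaudhri $43,460. Sum = $825,710.
Sum already equals the total — no adjustment.

Okafor: $217,290 | Marchetti: $391,125 | Haddad: $173,835 | Chaudhri: $43,460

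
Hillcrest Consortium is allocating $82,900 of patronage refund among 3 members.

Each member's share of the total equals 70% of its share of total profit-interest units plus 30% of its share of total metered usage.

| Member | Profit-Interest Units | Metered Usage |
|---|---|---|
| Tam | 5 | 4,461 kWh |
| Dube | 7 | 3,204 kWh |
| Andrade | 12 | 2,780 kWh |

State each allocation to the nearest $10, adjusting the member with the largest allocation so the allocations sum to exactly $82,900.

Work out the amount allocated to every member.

Profit-interest units total 24; metered usage total 10,445.
Blended shares (70% profit-interest units + 30% metered usage): Tam 0.2740; Dube 0.2962; Andrade 0.4298.
Proportional shares: Tam 22,711.42; Dube 24,554.28; Andrade 35,634.30.
Rounded to nearest $10: Tam $22,710; Dube $24,550; Andrade $35,630. Sum = $82,890.
Difference $82,900 − $82,890 = +$10 applied to largest allocation (Andrade): Andrade becomes $35,640.

Tam: $22,710 | Dube: $24,550 | Andrade: $35,640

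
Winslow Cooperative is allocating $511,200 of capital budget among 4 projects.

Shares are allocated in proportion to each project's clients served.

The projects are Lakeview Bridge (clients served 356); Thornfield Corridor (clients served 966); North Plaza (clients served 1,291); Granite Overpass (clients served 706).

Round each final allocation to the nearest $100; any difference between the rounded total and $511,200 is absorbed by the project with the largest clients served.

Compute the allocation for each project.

Lakeview Bridge: $54,800; Thornfield Corridor: $148,800; North Plaza: $198,900; Granite Overpass: $108,700

Sum of clients served: 356 + 966 + 1,291 + 706 = 3,319.
Proportional shares: Lakeview Bridge 54,831.94; Thornfield Corridor 148,785.54; North Plaza 198,842.78; Granite Overpass 108,739.74.
At nearest $100: Lakeview Bridge $54,800; Thornfield Corridor $148,800; North Plaza $198,800; Granite Overpass $108,700. Sum = $511,100.
Difference $511,200 − $511,100 = +$100 applied to largest clients served (North Plaza): North Plaza becomes $198,900.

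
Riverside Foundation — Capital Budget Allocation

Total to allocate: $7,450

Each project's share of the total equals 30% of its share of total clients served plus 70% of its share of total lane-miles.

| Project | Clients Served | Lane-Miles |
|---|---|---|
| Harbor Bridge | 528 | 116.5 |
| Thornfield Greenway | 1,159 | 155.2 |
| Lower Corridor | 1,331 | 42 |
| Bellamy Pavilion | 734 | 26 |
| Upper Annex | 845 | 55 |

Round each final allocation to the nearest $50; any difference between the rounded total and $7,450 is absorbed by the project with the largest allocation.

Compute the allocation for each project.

Harbor Bridge: $1,800 | Thornfield Greenway: $2,600 | Lower Corridor: $1,200 | Bellamy Pavilion: $700 | Upper Annex: $1,150

Totals — clients served 4,597, lane-miles 394.7.
Combined weights (30% clients served + 70% lane-miles): Harbor Bridge 0.2411; Thornfield Greenway 0.3509; Lower Corridor 0.1613; Bellamy Pavilion 0.0940; Upper Annex 0.1527.
Unrounded shares: Harbor Bridge 1,795.97; Thornfield Greenway 2,614.08; Lower Corridor 1,202.04; Bellamy Pavilion 700.39; Upper Annex 1,137.52.
At nearest $50: Harbor Bridge $1,800; Thornfield Greenway $2,600; Lower Corridor $1,200; Bellamy Pavilion $700; Upper Annex $1,150. Sum = $7,450.
Rounded total matches; no reconciliation needed.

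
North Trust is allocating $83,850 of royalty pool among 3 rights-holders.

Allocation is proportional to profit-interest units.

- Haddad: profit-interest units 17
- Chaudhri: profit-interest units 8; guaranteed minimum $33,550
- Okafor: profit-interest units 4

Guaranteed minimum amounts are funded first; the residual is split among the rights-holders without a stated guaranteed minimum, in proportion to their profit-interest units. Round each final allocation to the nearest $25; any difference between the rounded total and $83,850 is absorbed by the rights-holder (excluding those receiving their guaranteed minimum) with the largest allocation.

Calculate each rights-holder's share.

Haddad: $40,725; Chaudhri: $33,550; Okafor: $9,575

Fund the minimums — Chaudhri $33,550. Residual $50,300.
Residual split over remaining profit-interest units 21: Haddad 40,719.05 → $40,725; Okafor 9,580.95 → $9,575.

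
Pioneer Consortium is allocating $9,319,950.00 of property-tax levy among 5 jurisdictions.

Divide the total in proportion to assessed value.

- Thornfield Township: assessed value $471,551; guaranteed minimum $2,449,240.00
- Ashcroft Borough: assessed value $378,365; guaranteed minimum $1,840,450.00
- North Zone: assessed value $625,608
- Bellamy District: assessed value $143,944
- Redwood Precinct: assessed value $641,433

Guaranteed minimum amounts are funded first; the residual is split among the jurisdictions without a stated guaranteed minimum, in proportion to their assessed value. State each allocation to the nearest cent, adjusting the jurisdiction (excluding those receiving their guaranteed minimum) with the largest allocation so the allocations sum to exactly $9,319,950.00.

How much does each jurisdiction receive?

Thornfield Township: $2,449,240.00 | Ashcroft Borough: $1,840,450.00 | North Zone: $2,230,336.18 | Bellamy District: $513,170.41 | Redwood Precinct: $2,286,753.41

Guaranteed amounts: Thornfield Township $2,449,240.00; Ashcroft Borough $1,840,450.00. Residual $5,030,260.00.
Residual split over remaining assessed value 1,410,985: North Zone 2,230,336.1822 → $2,230,336.18; Bellamy District 513,170.4061 → $513,170.41; Redwood Precinct 2,286,753.4117 → $2,286,753.41.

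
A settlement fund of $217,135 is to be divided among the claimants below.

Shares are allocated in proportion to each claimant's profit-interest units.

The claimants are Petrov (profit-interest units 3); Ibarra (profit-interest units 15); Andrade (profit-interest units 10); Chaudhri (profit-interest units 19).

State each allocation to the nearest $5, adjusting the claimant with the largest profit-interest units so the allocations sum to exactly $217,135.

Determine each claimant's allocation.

Petrov: $13,860 | Ibarra: $69,300 | Andrade: $46,200 | Chaudhri: $87,775

Total profit-interest units = 3 + 15 + 10 + 19 = 47.
Raw shares: Petrov 13,859.68; Ibarra 69,298.40; Andrade 46,198.94; Chaudhri 87,777.98.
After rounding ($5): Petrov $13,860; Ibarra $69,300; Andrade $46,200; Chaudhri $87,780. Sum = $217,140.
Difference $217,135 − $217,140 = −$5 applied to largest profit-interest units (Chaudhri): Chaudhri becomes $87,775.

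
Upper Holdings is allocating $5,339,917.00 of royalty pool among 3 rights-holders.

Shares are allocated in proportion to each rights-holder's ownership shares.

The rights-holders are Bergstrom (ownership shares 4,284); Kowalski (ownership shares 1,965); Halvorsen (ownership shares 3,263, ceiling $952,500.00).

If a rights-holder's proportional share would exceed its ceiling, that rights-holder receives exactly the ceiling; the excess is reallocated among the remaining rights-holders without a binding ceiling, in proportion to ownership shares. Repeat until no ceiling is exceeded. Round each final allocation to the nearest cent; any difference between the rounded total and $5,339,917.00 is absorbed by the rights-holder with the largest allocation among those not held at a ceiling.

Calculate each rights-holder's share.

Sum of ownership shares: 9,512.
Unconstrained shares: Bergstrom 2,404,983.6447; Kowalski 1,103,126.2516; Halvorsen 1,831,807.1038.
Cap binds for Halvorsen ($952,500.00); remaining pool $4,387,417.00 reallocated over remaining ownership shares 6,249.
Shares after redistribution: Bergstrom 3,007,792.3553 → $3,007,792.36; Kowalski 1,379,624.6447 → $1,379,624.64.

Bergstrom: $3,007,792.36 · Kowalski: $1,379,624.64 · Halvorsen: $952,500.00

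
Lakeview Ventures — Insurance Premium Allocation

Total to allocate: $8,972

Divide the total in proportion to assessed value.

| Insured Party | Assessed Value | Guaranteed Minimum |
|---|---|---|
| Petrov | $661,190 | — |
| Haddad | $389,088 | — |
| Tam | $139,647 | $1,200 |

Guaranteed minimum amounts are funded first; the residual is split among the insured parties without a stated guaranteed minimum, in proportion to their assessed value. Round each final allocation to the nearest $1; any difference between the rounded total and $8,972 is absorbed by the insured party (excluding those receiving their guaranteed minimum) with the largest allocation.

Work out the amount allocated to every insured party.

Petrov: $4,893; Haddad: $2,879; Tam: $1,200

Minimums first: Tam $1,200. Residual $7,772.
Residual split over remaining assessed value 1,050,278: Petrov 4,892.77 → $4,893; Haddad 2,879.23 → $2,879.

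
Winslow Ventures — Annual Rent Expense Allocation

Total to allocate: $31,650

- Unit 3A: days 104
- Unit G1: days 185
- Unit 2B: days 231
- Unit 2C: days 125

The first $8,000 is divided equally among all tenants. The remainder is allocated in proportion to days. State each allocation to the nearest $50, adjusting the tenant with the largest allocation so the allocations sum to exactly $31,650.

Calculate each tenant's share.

Unit 3A: $5,800; Unit G1: $8,800; Unit 2B: $10,450; Unit 2C: $6,600

Equal tier: $8,000 ÷ 4 = $2,000 apiece.
Remainder $23,650 by days (total 645): Unit 3A 3,813.33 → $3,800; Unit G1 6,783.33 → $6,800; Unit 2B 8,470.00 → $8,450; Unit 2C 4,583.33 → $4,600.
Totals: Unit 3A $2,000 + $3,800 = $5,800; Unit G1 $2,000 + $6,800 = $8,800; Unit 2B $2,000 + $8,450 = $10,450; Unit 2C $2,000 + $4,600 = $6,600.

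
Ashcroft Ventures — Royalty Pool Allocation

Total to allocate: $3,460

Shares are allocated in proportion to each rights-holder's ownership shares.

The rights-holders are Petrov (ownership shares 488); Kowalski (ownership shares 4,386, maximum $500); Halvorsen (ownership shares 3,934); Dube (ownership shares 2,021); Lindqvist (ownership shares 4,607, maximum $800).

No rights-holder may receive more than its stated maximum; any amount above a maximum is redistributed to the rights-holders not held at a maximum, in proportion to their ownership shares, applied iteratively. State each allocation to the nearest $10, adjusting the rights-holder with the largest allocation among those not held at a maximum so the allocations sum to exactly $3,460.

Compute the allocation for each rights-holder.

Ownership shares total: 15,436.
Pro-rata shares before constraints: Petrov 109.39; Kowalski 983.13; Halvorsen 881.81; Dube 453.01; Lindqvist 1,032.67.
Held at cap: Kowalski ($500), Lindqvist ($800); remaining pool $2,160 reallocated over remaining ownership shares 6,443.
Shares after redistribution: Petrov 163.60 → $160; Halvorsen 1,318.86 → $1,320; Dube 677.54 → $680.

Petrov: $160 | Kowalski: $500 | Halvorsen: $1,320 | Dube: $680 | Lindqvist: $800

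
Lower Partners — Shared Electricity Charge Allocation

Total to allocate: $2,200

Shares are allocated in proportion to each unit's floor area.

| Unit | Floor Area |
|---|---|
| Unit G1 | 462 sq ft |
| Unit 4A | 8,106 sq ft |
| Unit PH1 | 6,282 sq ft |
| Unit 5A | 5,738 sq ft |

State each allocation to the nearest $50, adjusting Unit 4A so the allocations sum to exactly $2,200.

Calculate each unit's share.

Unit G1: $50 · Unit 4A: $900 · Unit PH1: $650 · Unit 5A: $600

Floor area total: 20,588.
Proportional shares: Unit G1 462/20,588 × $2,200 = 49.37; Unit 4A 8,106/20,588 × $2,200 = 866.19; Unit PH1 6,282/20,588 × $2,200 = 671.28; Unit 5A 5,738/20,588 × $2,200 = 613.15.
After rounding ($50): Unit G1 $50; Unit 4A $850; Unit PH1 $650; Unit 5A $600. Sum = $2,150.
Difference $2,200 − $2,150 = +$50 applied to Unit 4A: Unit 4A becomes $900.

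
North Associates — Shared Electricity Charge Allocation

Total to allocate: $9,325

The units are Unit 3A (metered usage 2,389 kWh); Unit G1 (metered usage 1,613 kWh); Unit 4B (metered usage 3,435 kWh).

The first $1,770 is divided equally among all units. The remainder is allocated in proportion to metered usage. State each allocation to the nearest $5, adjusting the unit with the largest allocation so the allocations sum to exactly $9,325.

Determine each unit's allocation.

First tranche $1,770 split equally: $590 each.
Remainder $7,555 by metered usage (total 7,437): Unit 3A 2,426.91 → $2,425; Unit G1 1,638.59 → $1,640; Unit 4B 3,489.50 → $3,490.
Totals: Unit 3A $590 + $2,425 = $3,015; Unit G1 $590 + $1,640 = $2,230; Unit 4B $590 + $3,490 = $4,080.

Unit 3A: $3,015 | Unit G1: $2,230 | Unit 4B: $4,080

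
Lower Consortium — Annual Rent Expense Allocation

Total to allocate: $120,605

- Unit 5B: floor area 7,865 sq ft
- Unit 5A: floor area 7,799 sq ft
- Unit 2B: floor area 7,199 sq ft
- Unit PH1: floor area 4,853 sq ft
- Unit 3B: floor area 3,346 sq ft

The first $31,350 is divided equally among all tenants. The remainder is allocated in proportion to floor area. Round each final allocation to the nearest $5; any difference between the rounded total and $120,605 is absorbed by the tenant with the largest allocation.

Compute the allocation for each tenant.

Unit 5B: $28,870 · Unit 5A: $28,680 · Unit 2B: $26,955 · Unit PH1: $20,215 · Unit 3B: $15,885

Equal tier: $31,350 ÷ 5 = $6,270 apiece.
Remainder $89,255 by floor area (total 31,062): Unit 5B 22,599.66 → $22,600; Unit 5A 22,410.01 → $22,410; Unit 2B 20,685.94 → $20,685; Unit PH1 13,944.84 → $13,945; Unit 3B 9,614.55 → $9,615.
Totals: Unit 5B $6,270 + $22,600 = $28,870; Unit 5A $6,270 + $22,410 = $28,680; Unit 2B $6,270 + $20,685 = $26,955; Unit PH1 $6,270 + $13,945 = $20,215; Unit 3B $6,270 + $9,615 = $15,885.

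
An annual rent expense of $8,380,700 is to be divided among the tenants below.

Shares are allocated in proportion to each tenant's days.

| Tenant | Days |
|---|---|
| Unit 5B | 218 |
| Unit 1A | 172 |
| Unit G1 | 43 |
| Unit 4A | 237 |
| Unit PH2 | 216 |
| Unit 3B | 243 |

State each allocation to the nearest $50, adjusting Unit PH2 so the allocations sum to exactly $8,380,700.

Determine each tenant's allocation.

Unit 5B: $1,618,250 · Unit 1A: $1,276,800 · Unit G1: $319,200 · Unit 4A: $1,759,300 · Unit PH2: $1,603,350 · Unit 3B: $1,803,800

Combined days = 1,129.
Unrounded shares: Unit 5B 218/1,129 × $8,380,700 = 1,618,239.68; Unit 1A 172/1,129 × $8,380,700 = 1,276,776.26; Unit G1 43/1,129 × $8,380,700 = 319,194.07; Unit 4A 237/1,129 × $8,380,700 = 1,759,278.92; Unit PH2 216/1,129 × $8,380,700 = 1,603,393.45; Unit 3B 243/1,129 × $8,380,700 = 1,803,817.63.
At nearest $50: Unit 5B $1,618,250; Unit 1A $1,276,800; Unit G1 $319,200; Unit 4A $1,759,300; Unit PH2 $1,603,400; Unit 3B $1,803,800. Sum = $8,380,750.
Difference $8,380,700 − $8,380,750 = −$50 applied to Unit PH2: Unit PH2 becomes $1,603,350.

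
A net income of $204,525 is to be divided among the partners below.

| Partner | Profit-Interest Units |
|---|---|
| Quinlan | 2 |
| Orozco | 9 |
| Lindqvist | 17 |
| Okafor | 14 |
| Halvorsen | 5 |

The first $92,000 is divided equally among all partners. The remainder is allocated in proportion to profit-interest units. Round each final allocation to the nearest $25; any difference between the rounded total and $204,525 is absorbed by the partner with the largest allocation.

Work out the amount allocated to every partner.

First tranche $92,000 split equally: $18,400 each.
Remainder $112,525 by profit-interest units (total 47): Quinlan 4,788.30 → $4,800; Orozco 21,547.34 → $21,550; Lindqvist 40,700.53 → $40,700; Okafor 33,518.09 → $33,525; Halvorsen 11,970.74 → $11,975.
Rounding difference −$25 on remainder applied to Lindqvist.
Totals: Quinlan $18,400 + $4,800 = $23,200; Orozco $18,400 + $21,550 = $39,950; Lindqvist $18,400 + $40,675 = $59,075; Okafor $18,400 + $33,525 = $51,925; Halvorsen $18,400 + $11,975 = $30,375.

Quinlan: $23,200 | Orozco: $39,950 | Lindqvist: $59,075 | Okafor: $51,925 | Halvorsen: $30,375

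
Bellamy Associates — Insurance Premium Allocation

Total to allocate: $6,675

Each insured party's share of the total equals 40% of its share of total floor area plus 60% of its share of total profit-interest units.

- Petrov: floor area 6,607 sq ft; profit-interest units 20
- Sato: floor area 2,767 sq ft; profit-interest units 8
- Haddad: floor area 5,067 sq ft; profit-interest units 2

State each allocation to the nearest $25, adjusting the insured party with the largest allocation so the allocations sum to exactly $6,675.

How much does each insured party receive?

Petrov: $3,900 · Sato: $1,575 · Haddad: $1,200

Floor area total 14,441; profit-interest units total 30.
Combined weights (40% floor area + 60% profit-interest units): Petrov 0.5830; Sato 0.2366; Haddad 0.1804.
Unrounded shares: Petrov 3,891.57; Sato 1,579.59; Haddad 1,203.84.
At nearest $25: Petrov $3,900; Sato $1,575; Haddad $1,200. Sum = $6,675.
No rounding difference to absorb.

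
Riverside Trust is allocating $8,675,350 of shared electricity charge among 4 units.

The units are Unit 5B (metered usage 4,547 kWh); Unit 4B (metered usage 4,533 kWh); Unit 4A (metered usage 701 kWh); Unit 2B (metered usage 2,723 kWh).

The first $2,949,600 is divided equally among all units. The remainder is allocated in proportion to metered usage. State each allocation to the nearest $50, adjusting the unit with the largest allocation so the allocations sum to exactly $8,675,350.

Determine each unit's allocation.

Unit 5B: $2,819,550 · Unit 4B: $2,813,100 · Unit 4A: $1,058,400 · Unit 2B: $1,984,300

$2,949,600 shared equally gives $737,400 per unit.
Remainder $5,725,750 by metered usage (total 12,504): Unit 5B 2,082,132.54 → $2,082,150; Unit 4B 2,075,721.75 → $2,075,700; Unit 4A 320,997.34 → $321,000; Unit 2B 1,246,898.37 → $1,246,900.
Totals: Unit 5B $737,400 + $2,082,150 = $2,819,550; Unit 4B $737,400 + $2,075,700 = $2,813,100; Unit 4A $737,400 + $321,000 = $1,058,400; Unit 2B $737,400 + $1,246,900 = $1,984,300.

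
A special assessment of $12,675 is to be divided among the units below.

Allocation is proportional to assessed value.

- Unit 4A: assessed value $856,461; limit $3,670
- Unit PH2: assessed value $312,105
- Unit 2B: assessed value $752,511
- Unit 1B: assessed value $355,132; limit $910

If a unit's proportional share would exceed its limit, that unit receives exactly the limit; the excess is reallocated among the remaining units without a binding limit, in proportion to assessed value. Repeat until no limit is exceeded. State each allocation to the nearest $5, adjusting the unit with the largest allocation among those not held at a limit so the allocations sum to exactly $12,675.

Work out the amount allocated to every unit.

Sum of assessed value: 2,276,209.
Unconstrained shares: Unit 4A 4,769.18; Unit PH2 1,737.95; Unit 2B 4,190.33; Unit 1B 1,977.54.
Capped: Unit 4A ($3,670), Unit 1B ($910); balance $8,095 reallocated over remaining assessed value 1,064,616.
Redistributed shares: Unit PH2 2,373.15 → $2,375; Unit 2B 5,721.85 → $5,720.

Unit 4A: $3,670 · Unit PH2: $2,375 · Unit 2B: $5,720 · Unit 1B: $910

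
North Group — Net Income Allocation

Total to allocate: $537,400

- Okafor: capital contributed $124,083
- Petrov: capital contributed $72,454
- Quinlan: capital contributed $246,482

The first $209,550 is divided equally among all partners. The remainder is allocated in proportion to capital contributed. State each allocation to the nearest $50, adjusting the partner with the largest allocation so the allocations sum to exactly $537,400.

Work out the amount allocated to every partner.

Okafor: $161,700 · Petrov: $123,450 · Quinlan: $252,250

$209,550 shared equally gives $69,850 per partner.
Remainder $327,850 by capital contributed (total 443,019): Okafor 91,825.88 → $91,850; Petrov 53,618.57 → $53,600; Quinlan 182,405.55 → $182,400.
Totals: Okafor $69,850 + $91,850 = $161,700; Petrov $69,850 + $53,600 = $123,450; Quinlan $69,850 + $182,400 = $252,250.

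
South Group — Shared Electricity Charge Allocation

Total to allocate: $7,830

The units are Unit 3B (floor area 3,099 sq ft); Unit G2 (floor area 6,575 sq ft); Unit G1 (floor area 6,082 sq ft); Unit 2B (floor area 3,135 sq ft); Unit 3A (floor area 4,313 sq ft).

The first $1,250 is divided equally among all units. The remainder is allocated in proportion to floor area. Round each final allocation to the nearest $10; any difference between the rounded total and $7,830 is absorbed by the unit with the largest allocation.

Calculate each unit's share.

Unit 3B: $1,130 | Unit G2: $2,120 | Unit G1: $1,970 | Unit 2B: $1,140 | Unit 3A: $1,470

First tranche $1,250 split equally: $250 each.
Remainder $6,580 by floor area (total 23,204): Unit 3B 878.79 → $880; Unit G2 1,864.48 → $1,860; Unit G1 1,724.68 → $1,720; Unit 2B 889.00 → $890; Unit 3A 1,223.05 → $1,220.
Rounding difference +$10 on remainder applied to Unit G2.
Totals: Unit 3B $250 + $880 = $1,130; Unit G2 $250 + $1,870 = $2,120; Unit G1 $250 + $1,720 = $1,970; Unit 2B $250 + $890 = $1,140; Unit 3A $250 + $1,220 = $1,470.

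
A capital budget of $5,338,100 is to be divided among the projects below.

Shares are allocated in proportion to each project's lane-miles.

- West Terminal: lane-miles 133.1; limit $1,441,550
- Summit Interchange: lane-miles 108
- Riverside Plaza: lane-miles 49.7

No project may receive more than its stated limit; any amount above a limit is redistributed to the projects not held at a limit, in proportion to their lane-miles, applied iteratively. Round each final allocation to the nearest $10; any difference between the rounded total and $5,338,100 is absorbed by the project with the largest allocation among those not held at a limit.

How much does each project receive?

Total lane-miles = 290.8.
Pro-rata shares before constraints: West Terminal 2,443,263.79; Summit Interchange 1,982,513.07; Riverside Plaza 912,323.14.
Cap binds for West Terminal ($1,441,550); residual $3,896,550 reallocated over remaining lane-miles 157.7.
Shares after redistribution: Summit Interchange 2,668,531.39 → $2,668,530; Riverside Plaza 1,228,018.61 → $1,228,020.

West Terminal: $1,441,550; Summit Interchange: $2,668,530; Riverside Plaza: $1,228,020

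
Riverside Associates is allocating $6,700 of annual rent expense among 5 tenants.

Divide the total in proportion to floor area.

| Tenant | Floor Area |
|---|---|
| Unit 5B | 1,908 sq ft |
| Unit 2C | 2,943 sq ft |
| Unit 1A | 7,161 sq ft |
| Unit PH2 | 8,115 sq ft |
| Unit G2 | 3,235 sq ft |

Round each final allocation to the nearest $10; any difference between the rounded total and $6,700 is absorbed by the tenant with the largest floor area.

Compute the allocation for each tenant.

Combined floor area = 1,908 + 2,943 + 7,161 + 8,115 + 3,235 = 23,362.
Proportional shares: Unit 5B 547.20; Unit 2C 844.02; Unit 1A 2,053.71; Unit PH2 2,327.31; Unit G2 927.77.
After rounding ($10): Unit 5B $550; Unit 2C $840; Unit 1A $2,050; Unit PH2 $2,330; Unit G2 $930. Sum = $6,700.
No rounding difference to absorb.

Unit 5B: $550 · Unit 2C: $840 · Unit 1A: $2,050 · Unit PH2: $2,330 · Unit G2: $930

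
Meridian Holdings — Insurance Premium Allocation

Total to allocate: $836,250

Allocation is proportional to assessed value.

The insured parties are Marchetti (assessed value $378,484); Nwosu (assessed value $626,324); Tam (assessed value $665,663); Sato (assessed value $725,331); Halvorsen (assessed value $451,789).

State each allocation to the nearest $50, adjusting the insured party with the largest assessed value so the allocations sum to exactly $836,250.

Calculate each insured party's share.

Combined assessed value = 2,847,591.
Pro-rata amounts: Marchetti 378,484/2,847,591 × $836,250 = 111,149.12; Nwosu 626,324/2,847,591 × $836,250 = 183,932.12; Tam 665,663/2,847,591 × $836,250 = 195,484.77; Sato 725,331/2,847,591 × $836,250 = 213,007.43; Halvorsen 451,789/2,847,591 × $836,250 = 132,676.55.
After rounding ($50): Marchetti $111,150; Nwosu $183,950; Tam $195,500; Sato $213,000; Halvorsen $132,700. Sum = $836,300.
Difference $836,250 − $836,300 = −$50 applied to largest assessed value (Sato): Sato becomes $212,950.

Marchetti: $111,150 | Nwosu: $183,950 | Tam: $195,500 | Sato: $212,950 | Halvorsen: $132,700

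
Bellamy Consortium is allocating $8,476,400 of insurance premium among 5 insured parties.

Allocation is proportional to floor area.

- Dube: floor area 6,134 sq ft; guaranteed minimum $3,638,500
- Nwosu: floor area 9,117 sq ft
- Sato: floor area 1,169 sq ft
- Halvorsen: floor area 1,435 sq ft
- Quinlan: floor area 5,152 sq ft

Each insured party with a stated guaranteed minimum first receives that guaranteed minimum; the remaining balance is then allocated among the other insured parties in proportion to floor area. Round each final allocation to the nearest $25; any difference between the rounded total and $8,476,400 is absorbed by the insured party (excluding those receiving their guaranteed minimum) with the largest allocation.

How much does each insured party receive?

Dube: $3,638,500; Nwosu: $2,614,075; Sato: $335,175; Halvorsen: $411,450; Quinlan: $1,477,200

Fund the minimums — Dube $3,638,500. Balance $4,837,900.
Balance split over remaining floor area 16,873: Nwosu 2,614,065.92 → $2,614,075; Sato 335,180.77 → $335,175; Halvorsen 411,449.45 → $411,450; Quinlan 1,477,203.86 → $1,477,200.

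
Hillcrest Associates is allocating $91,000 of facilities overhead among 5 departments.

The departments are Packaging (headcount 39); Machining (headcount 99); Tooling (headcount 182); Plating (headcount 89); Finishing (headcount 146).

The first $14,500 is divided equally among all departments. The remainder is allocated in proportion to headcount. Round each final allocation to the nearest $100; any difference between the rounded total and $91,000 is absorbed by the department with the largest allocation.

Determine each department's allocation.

$14,500 shared equally gives $2,900 per department.
Remainder $76,500 by headcount (total 555): Packaging 5,375.68 → $5,400; Machining 13,645.95 → $13,600; Tooling 25,086.49 → $25,100; Plating 12,267.57 → $12,300; Finishing 20,124.32 → $20,100.
Totals: Packaging $2,900 + $5,400 = $8,300; Machining $2,900 + $13,600 = $16,500; Tooling $2,900 + $25,100 = $28,000; Plating $2,900 + $12,300 = $15,200; Finishing $2,900 + $20,100 = $23,000.

Packaging: $8,300; Machining: $16,500; Tooling: $28,000; Plating: $15,200; Finishing: $23,000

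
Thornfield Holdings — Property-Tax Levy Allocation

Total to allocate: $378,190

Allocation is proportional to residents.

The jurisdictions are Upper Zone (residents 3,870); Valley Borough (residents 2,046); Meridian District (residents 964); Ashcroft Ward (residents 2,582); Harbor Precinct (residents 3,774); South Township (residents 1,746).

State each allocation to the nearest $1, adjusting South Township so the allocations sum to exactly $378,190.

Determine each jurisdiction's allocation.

Total residents = 14,982.
Pro-rata amounts: Upper Zone 3,870/14,982 × $378,190 = 97,690.25; Valley Borough 2,046/14,982 × $378,190 = 51,647.09; Meridian District 964/14,982 × $378,190 = 24,334.21; Ashcroft Ward 2,582/14,982 × $378,190 = 65,177.32; Harbor Precinct 3,774/14,982 × $378,190 = 95,266.92; South Township 1,746/14,982 × $378,190 = 44,074.21.
At nearest $1: Upper Zone $97,690; Valley Borough $51,647; Meridian District $24,334; Ashcroft Ward $65,177; Harbor Precinct $95,267; South Township $44,074. Sum = $378,189.
Difference $378,190 − $378,189 = +$1 applied to South Township: South Township becomes $44,075.

Upper Zone: $97,690; Valley Borough: $51,647; Meridian District: $24,334; Ashcroft Ward: $65,177; Harbor Precinct: $95,267; South Township: $44,075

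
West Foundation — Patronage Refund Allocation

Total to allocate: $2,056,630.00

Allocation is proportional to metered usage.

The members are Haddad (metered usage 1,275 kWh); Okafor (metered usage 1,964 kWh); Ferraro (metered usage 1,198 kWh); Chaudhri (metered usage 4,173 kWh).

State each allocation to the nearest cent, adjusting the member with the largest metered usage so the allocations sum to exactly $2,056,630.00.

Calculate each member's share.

Haddad: $304,553.22; Okafor: $469,131.40; Ferraro: $286,160.60; Chaudhri: $996,784.78

Total metered usage = 1,275 + 1,964 + 1,198 + 4,173 = 8,610.
Proportional shares: Haddad 304,553.2230; Okafor 469,131.3961; Ferraro 286,160.5970; Chaudhri 996,784.7840.
At nearest cent: Haddad $304,553.22; Okafor $469,131.40; Ferraro $286,160.60; Chaudhri $996,784.78. Sum = $2,056,630.00.
No rounding difference to absorb.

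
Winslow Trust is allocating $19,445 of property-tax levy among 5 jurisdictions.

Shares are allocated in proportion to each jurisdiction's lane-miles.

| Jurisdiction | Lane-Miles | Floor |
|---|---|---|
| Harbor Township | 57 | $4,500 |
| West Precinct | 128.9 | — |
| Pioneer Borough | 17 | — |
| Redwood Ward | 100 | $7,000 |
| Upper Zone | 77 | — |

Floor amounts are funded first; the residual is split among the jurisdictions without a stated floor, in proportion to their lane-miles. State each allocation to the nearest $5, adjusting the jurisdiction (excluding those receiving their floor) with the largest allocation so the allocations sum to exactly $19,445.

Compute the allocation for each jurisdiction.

Harbor Township: $4,500 · West Precinct: $4,595 · Pioneer Borough: $605 · Redwood Ward: $7,000 · Upper Zone: $2,745

Fund the minimums — Harbor Township $4,500; Redwood Ward $7,000. Residual $7,945.
Residual split over remaining lane-miles 222.9: West Precinct 4,594.48 → $4,595; Pioneer Borough 605.94 → $605; Upper Zone 2,744.57 → $2,745.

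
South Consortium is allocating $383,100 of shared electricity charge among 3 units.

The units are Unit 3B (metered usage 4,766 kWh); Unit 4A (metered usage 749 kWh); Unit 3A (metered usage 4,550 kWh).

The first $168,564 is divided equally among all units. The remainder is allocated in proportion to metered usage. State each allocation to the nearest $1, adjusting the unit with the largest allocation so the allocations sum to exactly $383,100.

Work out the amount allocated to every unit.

First tranche $168,564 split equally: $56,188 each.
Remainder $214,536 by metered usage (total 10,065): Unit 3B 101,587.54 → $101,588; Unit 4A 15,964.97 → $15,965; Unit 3A 96,983.49 → $96,983.
Totals: Unit 3B $56,188 + $101,588 = $157,776; Unit 4A $56,188 + $15,965 = $72,153; Unit 3A $56,188 + $96,983 = $153,171.

Unit 3B: $157,776 · Unit 4A: $72,153 · Unit 3A: $153,171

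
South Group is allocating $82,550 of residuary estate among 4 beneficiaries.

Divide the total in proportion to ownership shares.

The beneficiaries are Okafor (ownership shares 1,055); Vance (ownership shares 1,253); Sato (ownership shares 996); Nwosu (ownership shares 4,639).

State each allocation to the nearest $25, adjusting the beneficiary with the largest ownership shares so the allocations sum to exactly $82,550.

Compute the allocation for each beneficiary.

Okafor: $10,975 · Vance: $13,025 · Sato: $10,350 · Nwosu: $48,200

Ownership shares total: 1,055 + 1,253 + 996 + 4,639 = 7,943.
Raw shares: Okafor 10,964.40; Vance 13,022.18; Sato 10,351.23; Nwosu 48,212.19.
After rounding ($25): Okafor $10,975; Vance $13,025; Sato $10,350; Nwosu $48,200. Sum = $82,550.
Sum already equals the total — no adjustment.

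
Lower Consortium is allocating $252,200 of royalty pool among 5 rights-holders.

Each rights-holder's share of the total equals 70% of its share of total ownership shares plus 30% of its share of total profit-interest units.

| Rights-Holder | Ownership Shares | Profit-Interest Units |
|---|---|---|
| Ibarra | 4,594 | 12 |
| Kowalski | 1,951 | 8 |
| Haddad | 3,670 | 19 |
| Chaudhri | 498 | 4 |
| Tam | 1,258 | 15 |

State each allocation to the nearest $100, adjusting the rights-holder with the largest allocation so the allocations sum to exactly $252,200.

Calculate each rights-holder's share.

Totals — ownership shares 11,971, profit-interest units 58.
Combined weights (70% ownership shares + 30% profit-interest units): Ibarra 0.3307; Kowalski 0.1555; Haddad 0.3129; Chaudhri 0.0498; Tam 0.1511.
Pro-rata amounts: Ibarra 83,402.92; Kowalski 39,207.86; Haddad 78,907.79; Chaudhri 12,562.09; Tam 38,119.35.
At nearest $100: Ibarra $83,400; Kowalski $39,200; Haddad $78,900; Chaudhri $12,600; Tam $38,100. Sum = $252,200.
Rounded total matches; no reconciliation needed.

Ibarra: $83,400 · Kowalski: $39,200 · Haddad: $78,900 · Chaudhri: $12,600 · Tam: $38,100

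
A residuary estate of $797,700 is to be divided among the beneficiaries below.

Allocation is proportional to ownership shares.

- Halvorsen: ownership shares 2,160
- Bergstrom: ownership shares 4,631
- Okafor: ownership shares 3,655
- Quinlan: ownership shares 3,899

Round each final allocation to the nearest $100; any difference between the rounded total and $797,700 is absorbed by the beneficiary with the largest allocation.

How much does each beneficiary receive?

Total ownership shares = 14,345.
Unrounded shares: Halvorsen 2,160/14,345 × $797,700 = 120,113.77; Bergstrom 4,631/14,345 × $797,700 = 257,521.69; Okafor 3,655/14,345 × $797,700 = 203,248.07; Quinlan 3,899/14,345 × $797,700 = 216,816.47.
Rounded to nearest $100: Halvorsen $120,100; Bergstrom $257,500; Okafor $203,200; Quinlan $216,800. Sum = $797,600.
Difference $797,700 − $797,600 = +$100 applied to largest allocation (Bergstrom): Bergstrom becomes $257,600.

Halvorsen: $120,100 | Bergstrom: $257,600 | Okafor: $203,200 | Quinlan: $216,800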